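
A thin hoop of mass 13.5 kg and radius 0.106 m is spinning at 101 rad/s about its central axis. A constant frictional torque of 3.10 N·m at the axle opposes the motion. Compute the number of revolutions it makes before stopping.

≈ 39.7 revolutions

I = MR² = (13.5)(0.106)² = 0.1517 kg·m².
The net torque has magnitude 3.10 N·m, opposing ω.
|α| = τ/I = 3.100/0.1517 = 20.44 rad/s² (deceleration).
ω² = ω₀² − 2|α|θ with ω = 0 ⇒ θ = ω₀²/(2|α|) = 249.6 rad = 39.72 rev.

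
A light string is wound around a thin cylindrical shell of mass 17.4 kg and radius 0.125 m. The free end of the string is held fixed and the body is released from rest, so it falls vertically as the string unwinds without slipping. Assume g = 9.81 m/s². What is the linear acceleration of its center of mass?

a ≈ 4.91 m/s²

Translation: Mg − T = Ma. Rotation about the center: TR = Iα with I = MR².
With a = αR: T = (I/R²)a = M a, so Mg = (1 + 1.000)Ma.
a = g/(1 + 1.000) = 9.81/2.000 = 4.905 m/s².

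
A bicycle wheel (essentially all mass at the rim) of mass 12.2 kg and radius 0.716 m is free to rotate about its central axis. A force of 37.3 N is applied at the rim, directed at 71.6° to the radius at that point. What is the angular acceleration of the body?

α ≈ 4.05 rad/s²

I = MR² = (12.2)(0.716)² = 6.254 kg·m².
Only the tangential component produces torque: τ = F R sinθ = (37.3)(0.716) sin 71.6° = 25.34 N·m.
Newton's second law for rotation, τ = Iα, gives α = τ/I = 25.34/6.254 = 4.052 rad/s².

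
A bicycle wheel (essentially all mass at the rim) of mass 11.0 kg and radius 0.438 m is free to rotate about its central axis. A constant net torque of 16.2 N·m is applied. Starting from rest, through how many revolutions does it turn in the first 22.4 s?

I = MR² = (11.0)(0.438)² = 2.110 kg·m².
α = τ/I = 16.2/2.110 = 7.677 rad/s².
θ = ½αt² = ½(7.677)(22.4)² = 1926 rad.
Revolutions = θ/(2π) = 306.5.

≈ 307 revolutions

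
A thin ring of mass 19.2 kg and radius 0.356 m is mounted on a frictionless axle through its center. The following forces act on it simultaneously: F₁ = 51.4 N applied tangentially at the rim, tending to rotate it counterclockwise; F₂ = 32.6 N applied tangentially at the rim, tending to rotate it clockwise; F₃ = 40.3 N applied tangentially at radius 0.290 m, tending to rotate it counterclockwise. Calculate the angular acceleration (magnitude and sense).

α ≈ 7.55 rad/s², counterclockwise

I = MR² = (19.2)(0.356)² = 2.433 kg·m².
Taking counterclockwise as positive: τ₁ = +(51.4)(0.356) = +18.30 N·m; τ₂ = −(32.6)(0.356) = −11.61 N·m; τ₃ = +(40.3)(0.290) = +11.69 N·m.
Net torque τ = 18.38 N·m.
α = τ/I = 18.38/2.433 = 7.553 rad/s².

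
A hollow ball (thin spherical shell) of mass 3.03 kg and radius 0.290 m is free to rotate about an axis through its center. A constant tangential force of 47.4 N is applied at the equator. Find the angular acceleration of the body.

α ≈ 80.9 rad/s²

I = (2/3)MR² = (2/3)(3.03)(0.290)² = 0.1699 kg·m².
τ = F R = (47.4)(0.290) = 13.75 N·m.
From τ = Iα: α = 13.75/0.1699 = 80.91 rad/s².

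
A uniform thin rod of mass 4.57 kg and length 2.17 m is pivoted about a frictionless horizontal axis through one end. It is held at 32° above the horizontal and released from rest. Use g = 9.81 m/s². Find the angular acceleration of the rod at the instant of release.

α ≈ 5.75 rad/s²

About the pivot, I = (1/3)ML² = (1/3)(4.57)(2.17)² = 7.173 kg·m².
The weight acts at the center, a distance L/2 = 1.085 m from the pivot; τ = Mg(L/2) cos 32° = 41.25 N·m.
α = τ/I = 41.25/7.173 = 5.751 rad/s².
(Equivalently α = (3g/(2L)) cos 32° = 5.751 rad/s².)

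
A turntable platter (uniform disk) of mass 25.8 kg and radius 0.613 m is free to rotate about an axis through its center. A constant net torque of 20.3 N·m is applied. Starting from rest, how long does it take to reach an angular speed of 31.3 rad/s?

I = ½MR² = (1/2)(25.8)(0.613)² = 4.847 kg·m².
α = τ/I = 20.3/4.847 = 4.188 rad/s².
ω = αt ⇒ t = ω/α = 31.3/4.188 = 7.474 s.

t ≈ 7.47 s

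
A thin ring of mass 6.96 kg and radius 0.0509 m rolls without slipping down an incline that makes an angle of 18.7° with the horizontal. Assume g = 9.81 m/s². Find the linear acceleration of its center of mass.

a ≈ 1.57 m/s²

Translation along the incline: Mg sinθ − f = Ma.
Rotation about the center: fR = Iα with I = MR². No-slip gives a = αR, so f = (I/R²)a = M a.
Substituting: Mg sinθ = (1 + 1.000)Ma, so a = g sinθ/(1 + 1.000) = (9.81) sin 18.7° / 2.000 = 1.573 m/s².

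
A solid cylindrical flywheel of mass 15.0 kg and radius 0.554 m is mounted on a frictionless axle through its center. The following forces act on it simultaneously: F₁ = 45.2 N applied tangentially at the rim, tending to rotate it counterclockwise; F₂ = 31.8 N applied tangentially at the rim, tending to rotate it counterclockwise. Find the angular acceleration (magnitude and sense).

I = ½MR² = (1/2)(15.0)(0.554)² = 2.302 kg·m².
Taking counterclockwise as positive: τ₁ = +(45.2)(0.554) = +25.04 N·m; τ₂ = +(31.8)(0.554) = +17.62 N·m.
Net torque τ = 42.66 N·m.
α = τ/I = 42.66/2.302 = 18.53 rad/s².

α ≈ 18.5 rad/s², counterclockwise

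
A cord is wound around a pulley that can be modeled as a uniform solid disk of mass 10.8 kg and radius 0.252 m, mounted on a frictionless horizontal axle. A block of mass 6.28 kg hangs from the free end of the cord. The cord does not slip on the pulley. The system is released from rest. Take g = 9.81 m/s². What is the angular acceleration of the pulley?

I = ½MR² = (1/2)(10.8)(0.252)² = 0.3429 kg·m².
Block: mg − T = ma. Pulley: TR = Iα. No-slip: a = αR, so T = (I/R²)a = 5.400·a.
Then mg = (m + 5.400)a, so a = (6.28)(9.81)/(6.28 + 5.400) = 5.275 m/s².
α = a/R = 5.275/0.252 = 20.93 rad/s².

α ≈ 20.9 rad/s²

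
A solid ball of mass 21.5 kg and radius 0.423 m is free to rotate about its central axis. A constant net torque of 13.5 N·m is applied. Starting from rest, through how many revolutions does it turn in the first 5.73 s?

I = (2/5)MR² = (2/5)(21.5)(0.423)² = 1.539 kg·m².
α = τ/I = 13.5/1.539 = 8.773 rad/s².
θ = ½αt² = ½(8.773)(5.73)² = 144.0 rad.
Revolutions = θ/(2π) = 22.92.

≈ 22.9 revolutions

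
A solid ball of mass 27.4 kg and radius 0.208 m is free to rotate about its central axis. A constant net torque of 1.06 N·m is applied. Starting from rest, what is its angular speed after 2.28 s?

I = (2/5)MR² = (2/5)(27.4)(0.208)² = 0.4742 kg·m².
α = τ/I = 1.06/0.4742 = 2.235 rad/s².
ω = ω₀ + αt = 0 + (2.235)(2.28) = 5.097 rad/s.

ω ≈ 5.10 rad/s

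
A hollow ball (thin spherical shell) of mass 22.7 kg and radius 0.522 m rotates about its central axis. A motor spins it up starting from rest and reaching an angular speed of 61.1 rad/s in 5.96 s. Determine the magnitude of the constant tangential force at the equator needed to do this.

F ≈ 81.0 N

I = (2/3)MR² = (2/3)(22.7)(0.522)² = 4.124 kg·m².
α = Δω/Δt = (61.1 − 0)/5.96 = 10.25 rad/s².
The required torque is τ = Iα = (4.124)(10.25) = 42.27 N·m.
A tangential force at the equator gives τ = FR, so F = τ/R = 42.27/0.522 = 80.98 N.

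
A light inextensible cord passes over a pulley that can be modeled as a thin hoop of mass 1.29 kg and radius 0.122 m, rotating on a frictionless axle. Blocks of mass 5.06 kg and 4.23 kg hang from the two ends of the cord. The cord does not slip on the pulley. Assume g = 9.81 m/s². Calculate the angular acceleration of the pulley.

I = MR² = (1.29)(0.122)² = 0.01920 kg·m².
Heavier block: m₁g − T₁ = m₁a. Lighter block: T₂ − m₂g = m₂a.
Pulley: (T₁ − T₂)R = Iα = I(a/R), so T₁ − T₂ = (I/R²)a = 1·M_p a = 1.290·a.
Adding the three: (m₁ − m₂)g = (m₁ + m₂ + 1.290)a, so a = (5.06 − 4.23)(9.81)/(5.06 + 4.23 + 1.290) = 0.7696 m/s².
α = a/R = 0.7696/0.122 = 6.308 rad/s².

α ≈ 6.31 rad/s²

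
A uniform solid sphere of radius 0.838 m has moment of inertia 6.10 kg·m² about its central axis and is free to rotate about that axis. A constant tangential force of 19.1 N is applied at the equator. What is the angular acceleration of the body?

τ = F R = (19.1)(0.838) = 16.01 N·m.
From τ = Iα: α = 16.01/6.100 = 2.624 rad/s².

α ≈ 2.62 rad/s²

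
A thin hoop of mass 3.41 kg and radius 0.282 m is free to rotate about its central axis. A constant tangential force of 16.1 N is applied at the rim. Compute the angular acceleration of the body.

α ≈ 16.7 rad/s²

I = MR² = (3.41)(0.282)² = 0.2712 kg·m².
τ = F R = (16.1)(0.282) = 4.540 N·m.
From τ = Iα: α = 4.540/0.2712 = 16.74 rad/s².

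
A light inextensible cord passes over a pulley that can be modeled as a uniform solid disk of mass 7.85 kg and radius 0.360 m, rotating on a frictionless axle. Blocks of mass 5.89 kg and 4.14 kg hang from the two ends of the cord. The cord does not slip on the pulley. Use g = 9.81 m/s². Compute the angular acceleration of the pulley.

I = ½MR² = (1/2)(7.85)(0.360)² = 0.5087 kg·m².
Heavier block: m₁g − T₁ = m₁a. Lighter block: T₂ − m₂g = m₂a.
Pulley: (T₁ − T₂)R = Iα = I(a/R), so T₁ − T₂ = (I/R²)a = (1/2)M_p a = 3.925·a.
Adding the three: (m₁ − m₂)g = (m₁ + m₂ + 3.925)a, so a = (5.89 − 4.14)(9.81)/(5.89 + 4.14 + 3.925) = 1.230 m/s².
α = a/R = 1.230/0.360 = 3.417 rad/s².

α ≈ 3.42 rad/s²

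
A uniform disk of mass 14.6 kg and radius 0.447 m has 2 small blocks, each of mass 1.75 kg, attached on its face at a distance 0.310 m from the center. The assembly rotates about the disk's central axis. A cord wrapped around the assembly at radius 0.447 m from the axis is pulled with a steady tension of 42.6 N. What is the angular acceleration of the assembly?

α ≈ 10.6 rad/s²

I_disk = ½MR² = ½(14.6)(0.447)² = 1.459 kg·m².
I_blocks = 2·m·r² = 2(1.75)(0.310)² = 0.3363 kg·m².
Total I = 1.795 kg·m².
τ = F r = (42.6)(0.447) = 19.04 N·m.
α = τ/I = 19.04/1.795 = 10.61 rad/s².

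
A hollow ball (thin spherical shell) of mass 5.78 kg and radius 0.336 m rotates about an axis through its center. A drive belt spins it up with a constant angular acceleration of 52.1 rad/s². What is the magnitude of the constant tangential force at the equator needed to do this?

F ≈ 67.5 N

I = (2/3)MR² = (2/3)(5.78)(0.336)² = 0.4350 kg·m².
The required torque is τ = Iα = (0.4350)(52.10) = 22.66 N·m.
A tangential force at the equator gives τ = FR, so F = τ/R = 22.66/0.336 = 67.45 N.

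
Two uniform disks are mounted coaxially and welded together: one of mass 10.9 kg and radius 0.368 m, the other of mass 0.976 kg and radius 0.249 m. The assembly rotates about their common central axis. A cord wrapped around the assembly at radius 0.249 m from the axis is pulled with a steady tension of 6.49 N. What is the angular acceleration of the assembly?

I = ½M₁R₁² + ½M₂R₂² = ½(10.9)(0.368)² + ½(0.976)(0.249)² = 0.7683 kg·m².
τ = F r = (6.49)(0.249) = 1.616 N·m.
α = τ/I = 1.616/0.7683 = 2.103 rad/s².

α ≈ 2.10 rad/s²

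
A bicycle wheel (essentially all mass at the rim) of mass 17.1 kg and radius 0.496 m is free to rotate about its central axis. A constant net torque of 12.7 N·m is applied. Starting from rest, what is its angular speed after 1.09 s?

ω ≈ 3.29 rad/s

I = MR² = (17.1)(0.496)² = 4.207 kg·m².
α = τ/I = 12.7/4.207 = 3.019 rad/s².
ω = ω₀ + αt = 0 + (3.019)(1.09) = 3.291 rad/s.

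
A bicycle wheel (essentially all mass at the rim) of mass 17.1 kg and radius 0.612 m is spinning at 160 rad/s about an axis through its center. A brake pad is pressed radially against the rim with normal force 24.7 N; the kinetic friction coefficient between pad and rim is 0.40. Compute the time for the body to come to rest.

I = MR² = (17.1)(0.612)² = 6.405 kg·m².
Friction force f = μN = (0.40)(24.7) = 9.880 N at the rim; torque magnitude τ = fR = 6.047 N·m, opposing ω.
|α| = τ/I = 6.047/6.405 = 0.9441 rad/s² (deceleration).
0 = ω₀ − |α|t ⇒ t = ω₀/|α| = 160/0.9441 = 169.5 s.

t ≈ 169 s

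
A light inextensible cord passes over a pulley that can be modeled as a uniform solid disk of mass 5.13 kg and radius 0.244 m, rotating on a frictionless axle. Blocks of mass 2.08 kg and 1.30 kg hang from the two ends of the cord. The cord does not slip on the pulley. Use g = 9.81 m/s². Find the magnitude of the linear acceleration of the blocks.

I = ½MR² = (1/2)(5.13)(0.244)² = 0.1527 kg·m².
Heavier block: m₁g − T₁ = m₁a. Lighter block: T₂ − m₂g = m₂a.
Pulley: (T₁ − T₂)R = Iα = I(a/R), so T₁ − T₂ = (I/R²)a = (1/2)M_p a = 2.565·a.
Adding the three: (m₁ − m₂)g = (m₁ + m₂ + 2.565)a, so a = (2.08 − 1.30)(9.81)/(2.08 + 1.30 + 2.565) = 1.287 m/s².

a ≈ 1.29 m/s²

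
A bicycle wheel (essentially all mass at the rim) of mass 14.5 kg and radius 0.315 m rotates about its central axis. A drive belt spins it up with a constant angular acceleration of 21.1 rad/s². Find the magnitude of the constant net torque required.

τ ≈ 30.4 N·m

I = MR² = (14.5)(0.315)² = 1.439 kg·m².
τ = Iα = (1.439)(21.10) = 30.36 N·m.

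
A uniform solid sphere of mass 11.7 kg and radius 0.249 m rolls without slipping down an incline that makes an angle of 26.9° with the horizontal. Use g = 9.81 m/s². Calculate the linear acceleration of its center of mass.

Translation along the incline: Mg sinθ − f = Ma.
Rotation about the center: fR = Iα with I = (2/5)MR². No-slip gives a = αR, so f = (I/R²)a = (2/5)M a.
Substituting: Mg sinθ = (1 + 0.4000)Ma, so a = g sinθ/(1 + 0.4000) = (9.81) sin 26.9° / 1.400 = 3.170 m/s².

a ≈ 3.17 m/s²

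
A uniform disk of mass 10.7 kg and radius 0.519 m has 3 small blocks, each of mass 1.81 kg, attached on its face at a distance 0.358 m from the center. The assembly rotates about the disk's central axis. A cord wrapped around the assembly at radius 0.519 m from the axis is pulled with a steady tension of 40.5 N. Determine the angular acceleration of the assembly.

I_disk = ½MR² = ½(10.7)(0.519)² = 1.441 kg·m².
I_blocks = 3·m·r² = 3(1.81)(0.358)² = 0.6959 kg·m².
Total I = 2.137 kg·m².
τ = F r = (40.5)(0.519) = 21.02 N·m.
α = τ/I = 21.02/2.137 = 9.836 rad/s².

α ≈ 9.84 rad/s²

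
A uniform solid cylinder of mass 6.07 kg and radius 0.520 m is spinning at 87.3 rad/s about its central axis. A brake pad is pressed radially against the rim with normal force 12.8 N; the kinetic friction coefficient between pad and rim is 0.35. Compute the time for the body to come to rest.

t ≈ 30.8 s

I = ½MR² = (1/2)(6.07)(0.520)² = 0.8207 kg·m².
Friction force f = μN = (0.35)(12.8) = 4.480 N at the rim; torque magnitude τ = fR = 2.330 N·m, opposing ω.
|α| = τ/I = 2.330/0.8207 = 2.839 rad/s² (deceleration).
0 = ω₀ − |α|t ⇒ t = ω₀/|α| = 87.3/2.839 = 30.75 s.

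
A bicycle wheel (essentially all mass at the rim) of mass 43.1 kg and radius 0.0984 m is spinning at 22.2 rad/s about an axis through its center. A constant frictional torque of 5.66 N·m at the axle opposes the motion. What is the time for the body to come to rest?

I = MR² = (43.1)(0.0984)² = 0.4173 kg·m².
The net torque has magnitude 5.66 N·m, opposing ω.
|α| = τ/I = 5.660/0.4173 = 13.56 rad/s² (deceleration).
0 = ω₀ − |α|t ⇒ t = ω₀/|α| = 22.2/13.56 = 1.637 s.

t ≈ 1.64 s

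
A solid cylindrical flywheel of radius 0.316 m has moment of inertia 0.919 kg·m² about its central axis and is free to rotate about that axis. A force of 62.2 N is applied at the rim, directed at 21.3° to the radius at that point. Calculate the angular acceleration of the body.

Only the tangential component produces torque: τ = F R sinθ = (62.2)(0.316) sin 21.3° = 7.140 N·m.
Newton's second law for rotation, τ = Iα, gives α = τ/I = 7.140/0.9190 = 7.769 rad/s².

α ≈ 7.77 rad/s²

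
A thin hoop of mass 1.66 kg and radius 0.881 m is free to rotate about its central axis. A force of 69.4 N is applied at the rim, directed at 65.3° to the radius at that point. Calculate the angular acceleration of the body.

I = MR² = (1.66)(0.881)² = 1.288 kg·m².
Only the tangential component produces torque: τ = F R sinθ = (69.4)(0.881) sin 65.3° = 55.55 N·m.
From τ = Iα: α = 55.55/1.288 = 43.11 rad/s².

α ≈ 43.1 rad/s²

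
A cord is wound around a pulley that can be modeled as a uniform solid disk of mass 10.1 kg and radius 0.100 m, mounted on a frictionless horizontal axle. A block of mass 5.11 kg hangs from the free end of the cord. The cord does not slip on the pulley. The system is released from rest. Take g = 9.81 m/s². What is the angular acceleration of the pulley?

I = ½MR² = (1/2)(10.1)(0.100)² = 0.05050 kg·m².
Block: mg − T = ma. Pulley: TR = Iα. No-slip: a = αR, so T = (I/R²)a = 5.050·a.
Then mg = (m + 5.050)a, so a = (5.11)(9.81)/(5.11 + 5.050) = 4.934 m/s².
α = a/R = 4.934/0.100 = 49.34 rad/s².

α ≈ 49.3 rad/s²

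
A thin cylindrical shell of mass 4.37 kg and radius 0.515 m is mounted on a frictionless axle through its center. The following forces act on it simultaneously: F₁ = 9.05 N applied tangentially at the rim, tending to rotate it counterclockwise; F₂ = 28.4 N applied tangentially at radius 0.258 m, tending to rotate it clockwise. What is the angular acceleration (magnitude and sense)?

I = MR² = (4.37)(0.515)² = 1.159 kg·m².
Taking counterclockwise as positive: τ₁ = +(9.05)(0.515) = +4.661 N·m; τ₂ = −(28.4)(0.258) = −7.327 N·m.
Net torque τ = -2.666 N·m.
α = τ/I = -2.666/1.159 = -2.301 rad/s².

α ≈ 2.30 rad/s², clockwise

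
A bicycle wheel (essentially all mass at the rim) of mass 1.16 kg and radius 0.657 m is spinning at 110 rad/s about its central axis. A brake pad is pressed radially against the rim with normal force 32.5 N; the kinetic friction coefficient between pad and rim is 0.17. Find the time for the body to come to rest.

I = MR² = (1.16)(0.657)² = 0.5007 kg·m².
Friction force f = μN = (0.17)(32.5) = 5.525 N at the rim; torque magnitude τ = fR = 3.630 N·m, opposing ω.
|α| = τ/I = 3.630/0.5007 = 7.250 rad/s² (deceleration).
0 = ω₀ − |α|t ⇒ t = ω₀/|α| = 110/7.250 = 15.17 s.

t ≈ 15.2 s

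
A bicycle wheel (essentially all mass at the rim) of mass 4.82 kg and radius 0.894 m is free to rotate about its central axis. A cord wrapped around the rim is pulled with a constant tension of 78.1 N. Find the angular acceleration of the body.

α ≈ 18.1 rad/s²

I = MR² = (4.82)(0.894)² = 3.852 kg·m².
τ = F R = (78.1)(0.894) = 69.82 N·m.
From τ = Iα: α = 69.82/3.852 = 18.12 rad/s².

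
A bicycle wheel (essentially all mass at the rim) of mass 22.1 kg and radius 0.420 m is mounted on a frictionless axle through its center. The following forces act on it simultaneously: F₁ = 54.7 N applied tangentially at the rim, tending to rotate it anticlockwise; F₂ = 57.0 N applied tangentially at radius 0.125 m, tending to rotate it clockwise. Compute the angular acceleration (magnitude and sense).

I = MR² = (22.1)(0.420)² = 3.898 kg·m².
Taking anticlockwise as positive: τ₁ = +(54.7)(0.420) = +22.97 N·m; τ₂ = −(57.0)(0.125) = −7.125 N·m.
Net torque τ = 15.85 N·m.
α = τ/I = 15.85/3.898 = 4.065 rad/s².

α ≈ 4.07 rad/s², anticlockwise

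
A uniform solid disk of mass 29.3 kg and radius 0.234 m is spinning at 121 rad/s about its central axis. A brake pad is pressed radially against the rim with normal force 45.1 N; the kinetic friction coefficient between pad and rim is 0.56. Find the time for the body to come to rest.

t ≈ 16.4 s

I = ½MR² = (1/2)(29.3)(0.234)² = 0.8022 kg·m².
Friction force f = μN = (0.56)(45.1) = 25.26 N at the rim; torque magnitude τ = fR = 5.910 N·m, opposing ω.
|α| = τ/I = 5.910/0.8022 = 7.367 rad/s² (deceleration).
0 = ω₀ − |α|t ⇒ t = ω₀/|α| = 121/7.367 = 16.42 s.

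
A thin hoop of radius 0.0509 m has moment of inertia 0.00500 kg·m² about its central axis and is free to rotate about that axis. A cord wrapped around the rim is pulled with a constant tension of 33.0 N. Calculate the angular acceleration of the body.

τ = F R = (33.0)(0.0509) = 1.680 N·m.
From τ = Iα: α = 1.680/0.005000 = 335.9 rad/s².

α ≈ 336 rad/s²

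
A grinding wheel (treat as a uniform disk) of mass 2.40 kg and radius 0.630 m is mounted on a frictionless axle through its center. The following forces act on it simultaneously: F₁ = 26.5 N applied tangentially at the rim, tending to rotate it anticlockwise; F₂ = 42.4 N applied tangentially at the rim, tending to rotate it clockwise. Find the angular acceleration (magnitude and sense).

I = ½MR² = (1/2)(2.40)(0.630)² = 0.4763 kg·m².
Taking anticlockwise as positive: τ₁ = +(26.5)(0.630) = +16.70 N·m; τ₂ = −(42.4)(0.630) = −26.71 N·m.
Net torque τ = -10.02 N·m.
α = τ/I = -10.02/0.4763 = -21.03 rad/s².

α ≈ 21.0 rad/s², clockwise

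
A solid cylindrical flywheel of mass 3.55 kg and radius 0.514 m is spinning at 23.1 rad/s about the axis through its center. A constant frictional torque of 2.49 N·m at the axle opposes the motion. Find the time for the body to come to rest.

t ≈ 4.35 s

I = ½MR² = (1/2)(3.55)(0.514)² = 0.4689 kg·m².
The net torque has magnitude 2.49 N·m, opposing ω.
|α| = τ/I = 2.490/0.4689 = 5.310 rad/s² (deceleration).
0 = ω₀ − |α|t ⇒ t = ω₀/|α| = 23.1/5.310 = 4.350 s.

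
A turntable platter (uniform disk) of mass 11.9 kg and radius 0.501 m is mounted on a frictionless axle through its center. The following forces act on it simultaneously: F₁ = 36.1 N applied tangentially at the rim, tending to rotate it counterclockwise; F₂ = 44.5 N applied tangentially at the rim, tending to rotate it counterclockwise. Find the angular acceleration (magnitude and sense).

α ≈ 27.0 rad/s², counterclockwise

I = ½MR² = (1/2)(11.9)(0.501)² = 1.493 kg·m².
Taking counterclockwise as positive: τ₁ = +(36.1)(0.501) = +18.09 N·m; τ₂ = +(44.5)(0.501) = +22.29 N·m.
Net torque τ = 40.38 N·m.
α = τ/I = 40.38/1.493 = 27.04 rad/s².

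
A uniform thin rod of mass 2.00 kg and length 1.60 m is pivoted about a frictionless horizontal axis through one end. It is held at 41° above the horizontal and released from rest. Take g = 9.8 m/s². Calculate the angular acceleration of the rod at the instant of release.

α ≈ 6.93 rad/s²

About the pivot, I = (1/3)ML² = (1/3)(2.00)(1.60)² = 1.707 kg·m².
The weight acts at the center, a distance L/2 = 0.8000 m from the pivot; τ = Mg(L/2) cos 41° = 11.83 N·m.
α = τ/I = 11.83/1.707 = 6.934 rad/s².
(Equivalently α = (3g/(2L)) cos 41° = 6.934 rad/s².)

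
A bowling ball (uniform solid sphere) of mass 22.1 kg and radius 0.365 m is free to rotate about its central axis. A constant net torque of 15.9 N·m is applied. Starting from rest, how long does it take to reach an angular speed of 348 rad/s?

I = (2/5)MR² = (2/5)(22.1)(0.365)² = 1.178 kg·m².
α = τ/I = 15.9/1.178 = 13.50 rad/s².
ω = αt ⇒ t = ω/α = 348/13.50 = 25.78 s.

t ≈ 25.8 s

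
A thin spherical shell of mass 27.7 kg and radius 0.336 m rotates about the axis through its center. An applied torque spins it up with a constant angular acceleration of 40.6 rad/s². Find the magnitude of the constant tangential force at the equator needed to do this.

I = (2/3)MR² = (2/3)(27.7)(0.336)² = 2.085 kg·m².
The required torque is τ = Iα = (2.085)(40.60) = 84.64 N·m.
A tangential force at the equator gives τ = FR, so F = τ/R = 84.64/0.336 = 251.9 N.

F ≈ 252 N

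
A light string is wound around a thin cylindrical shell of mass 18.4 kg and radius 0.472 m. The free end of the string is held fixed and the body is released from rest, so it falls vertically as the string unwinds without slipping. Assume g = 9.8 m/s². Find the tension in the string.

Translation: Mg − T = Ma. Rotation about the center: TR = Iα with I = MR².
With a = αR: T = (I/R²)a = M a, so Mg = (1 + 1.000)Ma.
a = g/(1 + 1.000) = 9.8/2.000 = 4.900 m/s².
T = 1.000·M·a = (1.000)(18.4)(4.900) = 90.16 N.

T ≈ 90.2 N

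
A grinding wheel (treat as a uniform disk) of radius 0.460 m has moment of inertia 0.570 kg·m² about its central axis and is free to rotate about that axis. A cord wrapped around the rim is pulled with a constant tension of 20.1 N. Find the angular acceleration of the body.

α ≈ 16.2 rad/s²

τ = F R = (20.1)(0.460) = 9.246 N·m.
Newton's second law for rotation, τ = Iα, gives α = τ/I = 9.246/0.5700 = 16.22 rad/s².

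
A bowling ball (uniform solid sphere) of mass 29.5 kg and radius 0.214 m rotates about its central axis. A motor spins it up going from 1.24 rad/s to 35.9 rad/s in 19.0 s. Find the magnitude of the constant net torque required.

I = (2/5)MR² = (2/5)(29.5)(0.214)² = 0.5404 kg·m².
α = Δω/Δt = (35.9 − 1.24)/19.0 = 1.824 rad/s².
τ = Iα = (0.5404)(1.824) = 0.9858 N·m.

τ ≈ 0.986 N·m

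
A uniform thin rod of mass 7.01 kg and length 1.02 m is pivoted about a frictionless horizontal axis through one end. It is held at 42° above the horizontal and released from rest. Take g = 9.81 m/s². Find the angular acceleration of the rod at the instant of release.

α ≈ 10.7 rad/s²

About the pivot, I = (1/3)ML² = (1/3)(7.01)(1.02)² = 2.431 kg·m².
The weight acts at the center, a distance L/2 = 0.5100 m from the pivot; τ = Mg(L/2) cos 42° = 26.06 N·m.
α = τ/I = 26.06/2.431 = 10.72 rad/s².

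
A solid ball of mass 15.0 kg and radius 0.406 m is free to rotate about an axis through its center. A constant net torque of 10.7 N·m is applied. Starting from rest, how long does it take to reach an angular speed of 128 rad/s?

I = (2/5)MR² = (2/5)(15.0)(0.406)² = 0.9890 kg·m².
α = τ/I = 10.7/0.9890 = 10.82 rad/s².
ω = αt ⇒ t = ω/α = 128/10.82 = 11.83 s.

t ≈ 11.8 s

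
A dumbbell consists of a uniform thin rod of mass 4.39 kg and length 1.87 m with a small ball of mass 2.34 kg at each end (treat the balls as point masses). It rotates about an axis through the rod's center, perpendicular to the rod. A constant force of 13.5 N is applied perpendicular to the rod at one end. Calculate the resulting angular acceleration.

I_rod = (1/12)ML² = (1/12)(4.39)(1.87)² = 1.279 kg·m².
I_balls = 2·m·(L/2)² = 2(2.34)(0.9350)² = 4.091 kg·m².
Total I = 5.371 kg·m².
τ = F·(L/2) = (13.5)(0.935) = 12.62 N·m.
α = τ/I = 12.62/5.371 = 2.350 rad/s².

α ≈ 2.35 rad/s²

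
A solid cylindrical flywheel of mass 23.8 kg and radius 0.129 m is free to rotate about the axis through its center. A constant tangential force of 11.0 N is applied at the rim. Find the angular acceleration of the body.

I = ½MR² = (1/2)(23.8)(0.129)² = 0.1980 kg·m².
τ = F R = (11.0)(0.129) = 1.419 N·m.
From τ = Iα: α = 1.419/0.1980 = 7.166 rad/s².

α ≈ 7.17 rad/s²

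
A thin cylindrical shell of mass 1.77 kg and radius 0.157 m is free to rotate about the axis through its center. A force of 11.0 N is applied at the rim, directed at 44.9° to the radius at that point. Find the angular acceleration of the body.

α ≈ 27.9 rad/s²

I = MR² = (1.77)(0.157)² = 0.04363 kg·m².
Only the tangential component produces torque: τ = F R sinθ = (11.0)(0.157) sin 44.9° = 1.219 N·m.
From τ = Iα: α = 1.219/0.04363 = 27.94 rad/s².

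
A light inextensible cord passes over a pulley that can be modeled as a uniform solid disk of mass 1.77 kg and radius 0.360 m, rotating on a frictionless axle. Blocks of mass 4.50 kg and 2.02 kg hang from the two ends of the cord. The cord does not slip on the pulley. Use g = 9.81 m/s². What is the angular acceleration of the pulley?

α ≈ 9.13 rad/s²

I = ½MR² = (1/2)(1.77)(0.360)² = 0.1147 kg·m².
Heavier block: m₁g − T₁ = m₁a. Lighter block: T₂ − m₂g = m₂a.
Pulley: (T₁ − T₂)R = Iα = I(a/R), so T₁ − T₂ = (I/R²)a = (1/2)M_p a = 0.8850·a.
Adding the three: (m₁ − m₂)g = (m₁ + m₂ + 0.8850)a, so a = (4.50 − 2.02)(9.81)/(4.50 + 2.02 + 0.8850) = 3.285 m/s².
α = a/R = 3.285/0.360 = 9.126 rad/s².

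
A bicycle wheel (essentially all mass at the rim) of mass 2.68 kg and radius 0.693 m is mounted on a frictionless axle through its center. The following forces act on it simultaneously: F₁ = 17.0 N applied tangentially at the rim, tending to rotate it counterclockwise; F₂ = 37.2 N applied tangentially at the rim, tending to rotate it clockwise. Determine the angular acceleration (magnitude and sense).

I = MR² = (2.68)(0.693)² = 1.287 kg·m².
Taking counterclockwise as positive: τ₁ = +(17.0)(0.693) = +11.78 N·m; τ₂ = −(37.2)(0.693) = −25.78 N·m.
Net torque τ = -14.00 N·m.
α = τ/I = -14.00/1.287 = -10.88 rad/s².

α ≈ 10.9 rad/s², clockwise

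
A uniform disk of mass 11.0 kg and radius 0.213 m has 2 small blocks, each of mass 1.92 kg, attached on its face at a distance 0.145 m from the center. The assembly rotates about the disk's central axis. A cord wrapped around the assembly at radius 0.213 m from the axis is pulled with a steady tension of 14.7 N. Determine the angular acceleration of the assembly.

α ≈ 9.48 rad/s²

I_disk = ½MR² = ½(11.0)(0.213)² = 0.2495 kg·m².
I_blocks = 2·m·r² = 2(1.92)(0.145)² = 0.08074 kg·m².
Total I = 0.3303 kg·m².
τ = F r = (14.7)(0.213) = 3.131 N·m.
α = τ/I = 3.131/0.3303 = 9.481 rad/s².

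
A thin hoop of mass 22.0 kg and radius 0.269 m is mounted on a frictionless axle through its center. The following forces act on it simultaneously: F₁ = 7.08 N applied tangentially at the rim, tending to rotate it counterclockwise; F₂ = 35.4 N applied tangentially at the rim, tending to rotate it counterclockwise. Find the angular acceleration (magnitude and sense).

α ≈ 7.18 rad/s², counterclockwise

I = MR² = (22.0)(0.269)² = 1.592 kg·m².
Taking counterclockwise as positive: τ₁ = +(7.08)(0.269) = +1.905 N·m; τ₂ = +(35.4)(0.269) = +9.523 N·m.
Net torque τ = 11.43 N·m.
α = τ/I = 11.43/1.592 = 7.178 rad/s².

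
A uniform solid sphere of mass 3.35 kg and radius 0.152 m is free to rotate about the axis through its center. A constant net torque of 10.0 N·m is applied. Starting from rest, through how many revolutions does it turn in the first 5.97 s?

≈ 916 revolutions

I = (2/5)MR² = (2/5)(3.35)(0.152)² = 0.03096 kg·m².
α = τ/I = 10.0/0.03096 = 323.0 rad/s².
θ = ½αt² = ½(323.0)(5.97)² = 5756 rad.
Revolutions = θ/(2π) = 916.1.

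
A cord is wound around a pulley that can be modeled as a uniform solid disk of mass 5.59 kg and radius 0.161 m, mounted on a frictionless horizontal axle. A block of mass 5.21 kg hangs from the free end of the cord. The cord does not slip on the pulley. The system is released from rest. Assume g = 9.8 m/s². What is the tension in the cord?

T ≈ 17.8 N

I = ½MR² = (1/2)(5.59)(0.161)² = 0.07245 kg·m².
Block: mg − T = ma. Pulley: TR = Iα. No-slip: a = αR, so T = (I/R²)a = 2.795·a.
Then mg = (m + 2.795)a, so a = (5.21)(9.8)/(5.21 + 2.795) = 6.378 m/s².
T = 2.795·a = 17.83 N.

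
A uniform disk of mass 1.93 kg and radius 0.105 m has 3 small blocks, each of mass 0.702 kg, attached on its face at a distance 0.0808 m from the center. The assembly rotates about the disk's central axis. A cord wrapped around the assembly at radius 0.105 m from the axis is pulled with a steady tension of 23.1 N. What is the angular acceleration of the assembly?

I_disk = ½MR² = ½(1.93)(0.105)² = 0.01064 kg·m².
I_blocks = 3·m·r² = 3(0.702)(0.0808)² = 0.01375 kg·m².
Total I = 0.02439 kg·m².
τ = F r = (23.1)(0.105) = 2.425 N·m.
α = τ/I = 2.425/0.02439 = 99.45 rad/s².

α ≈ 99.5 rad/s²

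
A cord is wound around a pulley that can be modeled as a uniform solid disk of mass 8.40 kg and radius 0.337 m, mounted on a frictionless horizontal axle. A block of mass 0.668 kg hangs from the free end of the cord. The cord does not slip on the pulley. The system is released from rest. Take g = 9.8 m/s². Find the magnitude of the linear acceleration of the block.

I = ½MR² = (1/2)(8.40)(0.337)² = 0.4770 kg·m².
Block: mg − T = ma. Pulley: TR = Iα. No-slip: a = αR, so T = (I/R²)a = 4.200·a.
Then mg = (m + 4.200)a, so a = (0.668)(9.8)/(0.668 + 4.200) = 1.345 m/s².

a ≈ 1.34 m/s²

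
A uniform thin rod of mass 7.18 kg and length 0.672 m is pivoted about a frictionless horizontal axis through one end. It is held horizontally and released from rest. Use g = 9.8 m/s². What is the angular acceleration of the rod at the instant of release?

About the pivot, I = (1/3)ML² = (1/3)(7.18)(0.672)² = 1.081 kg·m².
The weight acts at the center, a distance L/2 = 0.3360 m from the pivot; τ = Mg(L/2) = 23.64 N·m.
α = τ/I = 23.64/1.081 = 21.88 rad/s².
(Equivalently α = (3g/(2L)) = 21.88 rad/s².)

α ≈ 21.9 rad/s²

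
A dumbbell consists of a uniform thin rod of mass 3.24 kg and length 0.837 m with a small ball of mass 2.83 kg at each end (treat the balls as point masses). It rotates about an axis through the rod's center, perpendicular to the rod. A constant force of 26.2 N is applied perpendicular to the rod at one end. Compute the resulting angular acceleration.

α ≈ 9.29 rad/s²

I_rod = (1/12)ML² = (1/12)(3.24)(0.837)² = 0.1892 kg·m².
I_balls = 2·m·(L/2)² = 2(2.83)(0.4185)² = 0.9913 kg·m².
Total I = 1.180 kg·m².
τ = F·(L/2) = (26.2)(0.418) = 10.96 N·m.
α = τ/I = 10.96/1.180 = 9.289 rad/s².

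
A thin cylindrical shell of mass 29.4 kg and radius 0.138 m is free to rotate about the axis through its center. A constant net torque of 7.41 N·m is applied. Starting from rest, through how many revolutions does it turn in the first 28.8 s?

≈ 874 revolutions

I = MR² = (29.4)(0.138)² = 0.5599 kg·m².
α = τ/I = 7.41/0.5599 = 13.23 rad/s².
θ = ½αt² = ½(13.23)(28.8)² = 5489 rad.
Revolutions = θ/(2π) = 873.6.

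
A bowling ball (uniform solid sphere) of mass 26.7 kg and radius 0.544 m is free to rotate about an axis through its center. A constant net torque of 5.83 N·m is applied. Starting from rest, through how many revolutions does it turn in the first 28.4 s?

I = (2/5)MR² = (2/5)(26.7)(0.544)² = 3.161 kg·m².
α = τ/I = 5.83/3.161 = 1.845 rad/s².
θ = ½αt² = ½(1.845)(28.4)² = 743.9 rad.
Revolutions = θ/(2π) = 118.4.

≈ 118 revolutions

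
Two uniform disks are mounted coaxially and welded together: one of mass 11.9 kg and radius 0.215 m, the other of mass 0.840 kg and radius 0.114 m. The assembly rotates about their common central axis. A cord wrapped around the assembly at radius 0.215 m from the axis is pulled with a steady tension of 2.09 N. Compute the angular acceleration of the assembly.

α ≈ 1.60 rad/s²

I = ½M₁R₁² + ½M₂R₂² = ½(11.9)(0.215)² + ½(0.840)(0.114)² = 0.2805 kg·m².
τ = F r = (2.09)(0.215) = 0.4493 N·m.
α = τ/I = 0.4493/0.2805 = 1.602 rad/s².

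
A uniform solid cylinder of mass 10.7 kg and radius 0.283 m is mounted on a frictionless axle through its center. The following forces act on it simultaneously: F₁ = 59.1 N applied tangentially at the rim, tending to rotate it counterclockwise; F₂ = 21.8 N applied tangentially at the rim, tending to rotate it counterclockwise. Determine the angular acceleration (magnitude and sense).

I = ½MR² = (1/2)(10.7)(0.283)² = 0.4285 kg·m².
Taking counterclockwise as positive: τ₁ = +(59.1)(0.283) = +16.73 N·m; τ₂ = +(21.8)(0.283) = +6.169 N·m.
Net torque τ = 22.89 N·m.
α = τ/I = 22.89/0.4285 = 53.43 rad/s².

α ≈ 53.4 rad/s², counterclockwise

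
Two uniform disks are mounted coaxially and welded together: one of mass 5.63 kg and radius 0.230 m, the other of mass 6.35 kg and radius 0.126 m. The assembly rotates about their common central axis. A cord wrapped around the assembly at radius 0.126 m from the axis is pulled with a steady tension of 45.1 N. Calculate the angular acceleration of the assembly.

I = ½M₁R₁² + ½M₂R₂² = ½(5.63)(0.230)² + ½(6.35)(0.126)² = 0.1993 kg·m².
τ = F r = (45.1)(0.126) = 5.683 N·m.
α = τ/I = 5.683/0.1993 = 28.51 rad/s².

α ≈ 28.5 rad/s²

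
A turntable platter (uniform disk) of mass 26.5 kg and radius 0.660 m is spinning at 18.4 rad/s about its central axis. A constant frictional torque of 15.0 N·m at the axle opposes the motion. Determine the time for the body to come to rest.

I = ½MR² = (1/2)(26.5)(0.660)² = 5.772 kg·m².
The net torque has magnitude 15.0 N·m, opposing ω.
|α| = τ/I = 15.00/5.772 = 2.599 rad/s² (deceleration).
0 = ω₀ − |α|t ⇒ t = ω₀/|α| = 18.4/2.599 = 7.080 s.

t ≈ 7.08 s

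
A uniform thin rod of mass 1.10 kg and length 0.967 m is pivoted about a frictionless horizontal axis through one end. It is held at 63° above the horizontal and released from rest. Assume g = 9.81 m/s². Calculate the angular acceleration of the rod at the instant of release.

About the pivot, I = (1/3)ML² = (1/3)(1.10)(0.967)² = 0.3429 kg·m².
The weight acts at the center, a distance L/2 = 0.4835 m from the pivot; τ = Mg(L/2) cos 63° = 2.369 N·m.
α = τ/I = 2.369/0.3429 = 6.908 rad/s².
(Equivalently α = (3g/(2L)) cos 63° = 6.908 rad/s².)

α ≈ 6.91 rad/s²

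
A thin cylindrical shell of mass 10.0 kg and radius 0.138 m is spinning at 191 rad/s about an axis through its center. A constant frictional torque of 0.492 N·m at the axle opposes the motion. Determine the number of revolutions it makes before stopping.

≈ 1120 revolutions

I = MR² = (10.0)(0.138)² = 0.1904 kg·m².
The net torque has magnitude 0.492 N·m, opposing ω.
|α| = τ/I = 0.4920/0.1904 = 2.583 rad/s² (deceleration).
ω² = ω₀² − 2|α|θ with ω = 0 ⇒ θ = ω₀²/(2|α|) = 7060 rad = 1124 rev.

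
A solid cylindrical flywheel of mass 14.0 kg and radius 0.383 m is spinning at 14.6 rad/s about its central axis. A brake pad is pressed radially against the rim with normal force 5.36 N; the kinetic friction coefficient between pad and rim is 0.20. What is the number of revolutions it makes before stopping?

≈ 42.4 revolutions

I = ½MR² = (1/2)(14.0)(0.383)² = 1.027 kg·m².
Friction force f = μN = (0.20)(5.36) = 1.072 N at the rim; torque magnitude τ = fR = 0.4106 N·m, opposing ω.
|α| = τ/I = 0.4106/1.027 = 0.3999 rad/s² (deceleration).
ω² = ω₀² − 2|α|θ with ω = 0 ⇒ θ = ω₀²/(2|α|) = 266.5 rad = 42.42 rev.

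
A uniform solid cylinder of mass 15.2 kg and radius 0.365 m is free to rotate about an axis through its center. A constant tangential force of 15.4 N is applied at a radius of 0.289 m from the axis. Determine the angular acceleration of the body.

α ≈ 4.40 rad/s²

I = ½MR² = (1/2)(15.2)(0.365)² = 1.013 kg·m².
τ = F·r = (15.4)(0.289) = 4.451 N·m.
Newton's second law for rotation, τ = Iα, gives α = τ/I = 4.451/1.013 = 4.396 rad/s².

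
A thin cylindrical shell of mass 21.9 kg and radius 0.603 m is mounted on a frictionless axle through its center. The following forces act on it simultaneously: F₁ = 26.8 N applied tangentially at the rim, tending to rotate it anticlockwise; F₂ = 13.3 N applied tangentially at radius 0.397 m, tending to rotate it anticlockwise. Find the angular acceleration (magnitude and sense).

I = MR² = (21.9)(0.603)² = 7.963 kg·m².
Taking anticlockwise as positive: τ₁ = +(26.8)(0.603) = +16.16 N·m; τ₂ = +(13.3)(0.397) = +5.280 N·m.
Net torque τ = 21.44 N·m.
α = τ/I = 21.44/7.963 = 2.693 rad/s².

α ≈ 2.69 rad/s², anticlockwise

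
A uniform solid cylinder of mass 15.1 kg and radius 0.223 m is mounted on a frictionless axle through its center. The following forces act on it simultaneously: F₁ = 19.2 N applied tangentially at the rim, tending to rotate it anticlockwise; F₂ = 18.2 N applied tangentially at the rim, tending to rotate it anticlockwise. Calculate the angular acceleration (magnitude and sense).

I = ½MR² = (1/2)(15.1)(0.223)² = 0.3755 kg·m².
Taking anticlockwise as positive: τ₁ = +(19.2)(0.223) = +4.282 N·m; τ₂ = +(18.2)(0.223) = +4.059 N·m.
Net torque τ = 8.340 N·m.
α = τ/I = 8.340/0.3755 = 22.21 rad/s².

α ≈ 22.2 rad/s², anticlockwise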